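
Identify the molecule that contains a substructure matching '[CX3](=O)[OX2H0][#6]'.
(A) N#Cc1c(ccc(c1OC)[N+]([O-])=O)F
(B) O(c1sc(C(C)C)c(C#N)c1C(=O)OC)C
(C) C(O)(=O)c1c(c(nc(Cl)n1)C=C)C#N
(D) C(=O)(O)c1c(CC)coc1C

B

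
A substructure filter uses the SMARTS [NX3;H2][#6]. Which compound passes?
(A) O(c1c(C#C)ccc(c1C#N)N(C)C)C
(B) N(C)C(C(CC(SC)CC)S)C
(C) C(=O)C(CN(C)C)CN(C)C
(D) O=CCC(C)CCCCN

D

[NX3;H2][#6] describes a trivalent nitrogen with two H attached to carbon (a primary amine).
(A) has a nitrile (-C#N) but the nitrogen is NX1 (triple-bonded), not NX3 with two H.
(B) has an N-methylamino group (-NHCH3) but the nitrogen bears two carbons and only one H (H1), not H2.
(C) has a dimethylamino group (-N(CH3)2) but the nitrogen has H0, not H2.
(D) contains a primary amino group (-NH2), which satisfies every atom and bond constraint.
So the answer is (D).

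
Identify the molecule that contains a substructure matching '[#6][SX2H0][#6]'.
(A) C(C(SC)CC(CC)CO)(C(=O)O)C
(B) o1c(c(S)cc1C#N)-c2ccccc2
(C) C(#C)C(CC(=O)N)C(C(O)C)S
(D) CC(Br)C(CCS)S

A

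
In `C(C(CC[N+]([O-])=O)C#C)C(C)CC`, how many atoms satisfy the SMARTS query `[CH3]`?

2

The query [CH3] means: aliphatic carbon with exactly three hydrogens.
Check the 13 heavy atoms by environment: 4× C (H2) → no; 3× C (H1) → no; 2× C (H3) → match; 1× N (charge +1, H0) → no; 1× O (charge -1, H0) → no; 1× O (H0) → no; 1× C (H0) → no.
That gives 2 matching atoms.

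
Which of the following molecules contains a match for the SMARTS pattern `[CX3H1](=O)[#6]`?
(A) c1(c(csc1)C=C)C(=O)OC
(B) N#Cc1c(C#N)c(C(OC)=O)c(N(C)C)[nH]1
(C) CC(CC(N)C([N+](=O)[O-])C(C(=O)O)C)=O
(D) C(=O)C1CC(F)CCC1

[CX3H1](=O)[#6] describes an sp2 carbon with one H, double-bonded to O and single-bonded to carbon (an aldehyde).
(A) has a methyl-ester group (-C(=O)OCH3) but the carbonyl carbon has H0, not H1.
(B) has a methyl-ester group (-C(=O)OCH3) but the carbonyl carbon has H0, not H1.
(C) has a carboxylic acid group (-C(=O)OH) but the carbonyl carbon has H0 and is bonded to O, not H1.
(D) contains an aldehyde (-CHO), which satisfies every atom and bond constraint.
So the answer is (D).

D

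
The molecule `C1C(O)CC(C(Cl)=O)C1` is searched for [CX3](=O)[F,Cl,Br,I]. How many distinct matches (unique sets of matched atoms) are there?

[CX3](=O)[F,Cl,Br,I] is the SMARTS for an acyl halide: a carbonyl carbon bonded to a halogen.
Exactly one fragment in the molecule meets all constraints, giving 1 match.

1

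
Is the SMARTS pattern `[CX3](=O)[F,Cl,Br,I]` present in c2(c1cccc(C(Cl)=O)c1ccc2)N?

Yes

The pattern [CX3](=O)[F,Cl,Br,I] describes a carbonyl carbon bonded to a halogen — an acyl halide.
The molecule carries an acyl chloride (-C(=O)Cl), whose atoms satisfy every constraint of the query, so the pattern matches.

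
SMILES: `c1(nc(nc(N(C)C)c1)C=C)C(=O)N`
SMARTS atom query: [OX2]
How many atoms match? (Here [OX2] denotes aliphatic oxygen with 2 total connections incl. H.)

Check the 14 heavy atoms by environment: 2× n (aromatic, X2) → no; 4× c (aromatic, X3) → no; 2× N (X3) → no; 2× C (X4) → no; 3× C (X3) → no; 1× O (X1) → no.
No environment satisfies the query, so 0 matching atoms.

0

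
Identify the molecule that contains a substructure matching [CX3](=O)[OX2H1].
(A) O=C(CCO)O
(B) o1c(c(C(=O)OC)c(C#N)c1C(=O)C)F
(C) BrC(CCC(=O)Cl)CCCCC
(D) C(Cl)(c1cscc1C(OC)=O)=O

[CX3](=O)[OX2H1] describes an sp2 carbon double-bonded to O and single-bonded to an -OH oxygen (a carboxylic acid).
(A) contains a carboxylic acid group (-C(=O)OH), which satisfies every atom and bond constraint.
(B) has a methyl-ester group (-C(=O)OCH3) but the singly-bonded O has no H (OX2H0, not OX2H1).
(C) has an acyl chloride (-C(=O)Cl) but the carbonyl is bonded to Cl, not to an -OH oxygen.
(D) has a methyl-ester group (-C(=O)OCH3) but the singly-bonded O has no H (OX2H0, not OX2H1).
So the answer is (A).

A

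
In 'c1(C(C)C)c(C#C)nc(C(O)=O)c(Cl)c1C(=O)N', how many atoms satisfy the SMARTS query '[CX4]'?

3

The query [CX4] means: C with X4: aliphatic carbon with exactly 4 total connections (bonds + H).
Check the 18 heavy atoms by environment: 1× n (aromatic, X2) → no; 5× c (aromatic, X3) → no; 1× Cl (X1) → no; 2× C (X3) → no; 2× O (X1) → no; 1× O (X2) → no; 2× C (X2) → no; 1× N (X3) → no; 3× C (X4) → match.
That gives 3 matching atoms.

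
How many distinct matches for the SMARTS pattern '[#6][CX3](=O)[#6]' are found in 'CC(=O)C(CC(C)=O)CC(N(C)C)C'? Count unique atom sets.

[#6][CX3](=O)[#6] is the SMARTS for a ketone: a carbonyl carbon (no H) flanked by two carbons.
The molecule carries 2 separate instances of an acetyl/ketone group (-C(=O)CH3) meeting every constraint; each maps to a distinct set of atoms, giving 2 matches.

2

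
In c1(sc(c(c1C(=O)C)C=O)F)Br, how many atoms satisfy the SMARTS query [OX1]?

2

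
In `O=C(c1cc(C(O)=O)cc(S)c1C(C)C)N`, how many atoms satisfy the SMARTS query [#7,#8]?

The query [#7,#8] means: nitrogen or oxygen (comma = OR).
Check the 16 heavy atoms by environment: 6× c (aromatic) → no; 5× C → no; 3× O → match; 1× S → no; 1× N → match.
Summing the matching environments: 3 + 1 = 4 matching atoms.

4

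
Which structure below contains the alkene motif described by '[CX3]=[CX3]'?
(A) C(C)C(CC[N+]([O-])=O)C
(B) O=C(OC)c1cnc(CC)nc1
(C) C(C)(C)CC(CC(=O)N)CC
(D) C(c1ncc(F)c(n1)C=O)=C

D

[CX3]=[CX3] describes a non-aromatic C=C double bond between two sp2 carbons (an alkene).
(A) has an ethyl group (-CH2CH3) but its C-C bond is a single bond between CX4 carbons, not CX3=CX3.
(B) has an ethyl group (-CH2CH3) but its C-C bond is a single bond between CX4 carbons, not CX3=CX3.
(C) has an ethyl group (-CH2CH3) but its C-C bond is a single bond between CX4 carbons, not CX3=CX3.
(D) contains a vinyl group (-CH=CH2), which satisfies every atom and bond constraint.
So the answer is (D).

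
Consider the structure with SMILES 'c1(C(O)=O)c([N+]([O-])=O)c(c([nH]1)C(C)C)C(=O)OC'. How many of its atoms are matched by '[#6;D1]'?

Check the 18 heavy atoms by environment: 1× n (aromatic, D2) → no; 4× c (aromatic, D3) → no; 3× C (D3) → no; 3× C (D1) → match; 4× O (D1) → no; 1× N (charge +1, D3) → no; 1× O (charge -1, D1) → no; 1× O (D2) → no.
That gives 3 matching atoms.

3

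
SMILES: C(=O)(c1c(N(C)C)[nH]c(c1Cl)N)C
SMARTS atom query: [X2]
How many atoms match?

Check the 13 heavy atoms by environment: 1× n (aromatic, X3) → no; 4× c (aromatic, X3) → no; 2× N (X3) → no; 3× C (X4) → no; 1× Cl (X1) → no; 1× C (X3) → no; 1× O (X1) → no.
No environment satisfies the query, so 0 matching atoms.

0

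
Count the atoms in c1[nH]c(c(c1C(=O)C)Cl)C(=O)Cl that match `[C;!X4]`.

2

Check the 12 heavy atoms by environment: 1× n (aromatic, X3) → no; 4× c (aromatic, X3) → no; 2× C (X3) → match; 2× O (X1) → no; 1× C (X4) → no; 2× Cl (X1) → no.
That gives 2 matching atoms.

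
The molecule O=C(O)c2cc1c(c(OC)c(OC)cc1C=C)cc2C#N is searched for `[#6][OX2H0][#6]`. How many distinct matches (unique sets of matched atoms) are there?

2

[#6][OX2H0][#6] is the SMARTS for an ether: an aliphatic oxygen bridging two carbons with no H on the oxygen.
The molecule carries 2 separate instances of a methoxy ether (-OCH3) meeting every constraint; each maps to a distinct set of atoms, giving 2 matches.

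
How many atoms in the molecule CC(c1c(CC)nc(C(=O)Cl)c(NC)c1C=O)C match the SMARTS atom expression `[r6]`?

The query [r6] means: r6 matches atoms in a six-membered ring.
Check the 18 heavy atoms by environment: 1× n (aromatic, in 6-ring) → match; 5× c (aromatic, in 6-ring) → match; 1× N (acyclic) → no; 8× C (acyclic) → no; 2× O (acyclic) → no; 1× Cl (acyclic) → no.
Summing the matching environments: 1 + 5 = 6 matching atoms.

6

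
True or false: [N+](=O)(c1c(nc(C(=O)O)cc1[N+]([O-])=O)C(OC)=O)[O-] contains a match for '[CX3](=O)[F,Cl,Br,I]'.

The pattern [CX3](=O)[F,Cl,Br,I] describes a carbonyl carbon bonded to a halogen — an acyl halide.
The closest candidate here is a methyl-ester group (-C(=O)OCH3), but the carbonyl is bonded to -O-C, not to a halogen. No other fragment satisfies the full query, so there is no match.

False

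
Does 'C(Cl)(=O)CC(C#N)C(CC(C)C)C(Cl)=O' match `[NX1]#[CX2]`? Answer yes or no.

Yes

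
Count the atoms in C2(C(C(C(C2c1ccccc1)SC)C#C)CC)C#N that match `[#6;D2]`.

8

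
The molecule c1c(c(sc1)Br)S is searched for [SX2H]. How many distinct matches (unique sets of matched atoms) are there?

1

[SX2H] is the SMARTS for a thiol: an aliphatic sulfur with two connections, one being H.
Exactly one fragment in the molecule meets all constraints, giving 1 match.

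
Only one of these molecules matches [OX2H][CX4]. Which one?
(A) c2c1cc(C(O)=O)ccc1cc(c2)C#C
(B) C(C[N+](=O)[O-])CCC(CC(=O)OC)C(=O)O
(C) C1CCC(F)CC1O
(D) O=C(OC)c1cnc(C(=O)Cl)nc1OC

C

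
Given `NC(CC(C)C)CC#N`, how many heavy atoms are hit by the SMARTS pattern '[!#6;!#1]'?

2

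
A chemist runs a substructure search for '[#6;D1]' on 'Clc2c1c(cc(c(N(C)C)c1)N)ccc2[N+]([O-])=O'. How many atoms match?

2

The query [#6;D1] means: carbon bonded to exactly one heavy atom.
Check the 18 heavy atoms by environment: 6× c (aromatic, D3) → no; 4× c (aromatic, D2) → no; 1× N (D3) → no; 2× C (D1) → match; 1× Cl (D1) → no; 1× N (charge +1, D3) → no; 1× O (charge -1, D1) → no; 1× O (D1) → no; 1× N (D1) → no.
That gives 2 matching atoms.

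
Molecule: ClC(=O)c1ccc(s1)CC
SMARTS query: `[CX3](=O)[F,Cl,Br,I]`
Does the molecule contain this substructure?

The pattern [CX3](=O)[F,Cl,Br,I] describes a carbonyl carbon bonded to a halogen — an acyl halide.
The molecule carries an acyl chloride (-C(=O)Cl), whose atoms satisfy every constraint of the query, so the pattern matches.

Yes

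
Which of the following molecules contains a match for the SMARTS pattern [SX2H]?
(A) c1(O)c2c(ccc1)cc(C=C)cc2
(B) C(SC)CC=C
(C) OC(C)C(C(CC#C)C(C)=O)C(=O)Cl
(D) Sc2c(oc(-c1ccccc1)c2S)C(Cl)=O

D

[SX2H] describes an aliphatic sulfur with two connections, one being H (a thiol).
(A) has a hydroxyl group (-OH) but it is an -OH, not an -SH.
(B) has a methylthio ether (-SCH3) but the sulfur has H0 (bonded to two carbons), not H1.
(C) has a hydroxyl group (-OH) but it is an -OH, not an -SH.
(D) contains a thiol (-SH), which satisfies every atom and bond constraint.
So the answer is (D).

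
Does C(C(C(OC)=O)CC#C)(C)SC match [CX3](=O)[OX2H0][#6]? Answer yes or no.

Yes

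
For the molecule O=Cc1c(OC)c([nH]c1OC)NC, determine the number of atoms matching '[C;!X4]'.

1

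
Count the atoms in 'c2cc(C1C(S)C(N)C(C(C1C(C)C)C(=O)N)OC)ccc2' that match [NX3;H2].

2

Check the 22 heavy atoms by environment: 7× C (H1, X4) → no; 3× C (H3, X4) → no; 1× c (aromatic, H0, X3) → no; 5× c (aromatic, H1, X3) → no; 1× C (H0, X3) → no; 1× O (H0, X1) → no; 2× N (H2, X3) → match; 1× O (H0, X2) → no; 1× S (H1, X2) → no.
That gives 2 matching atoms.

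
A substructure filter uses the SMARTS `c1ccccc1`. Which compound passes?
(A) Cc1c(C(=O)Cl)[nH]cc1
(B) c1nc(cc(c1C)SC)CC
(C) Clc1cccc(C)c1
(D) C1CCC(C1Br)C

c1ccccc1 describes six aromatic carbons in a ring (a benzene ring).
(A) has a methyl group (-CH3) but no six-membered all-carbon aromatic ring is present.
(B) has a methyl group (-CH3) but no six-membered all-carbon aromatic ring is present.
(C) contains the required atom environment, so the pattern matches.
(D) has a methyl group (-CH3) but no six-membered all-carbon aromatic ring is present.
So the answer is (C).

C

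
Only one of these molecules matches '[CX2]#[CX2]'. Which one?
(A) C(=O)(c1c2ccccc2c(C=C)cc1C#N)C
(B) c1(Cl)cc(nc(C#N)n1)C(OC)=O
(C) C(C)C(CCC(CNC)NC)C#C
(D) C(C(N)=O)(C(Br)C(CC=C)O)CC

C

[CX2]#[CX2] describes a carbon-carbon triple bond (an alkyne).
(A) has a nitrile (-C#N) but the triple bond is C#N, not C#C.
(B) has a nitrile (-C#N) but the triple bond is C#N, not C#C.
(C) contains an ethynyl group (-C#CH), which satisfies every atom and bond constraint.
(D) has a vinyl group (-CH=CH2) but the C=C is a double bond; both carbons are CX3, not CX2.
So the answer is (C).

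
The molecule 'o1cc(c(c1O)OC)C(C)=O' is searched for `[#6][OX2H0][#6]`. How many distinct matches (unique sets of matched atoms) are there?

[#6][OX2H0][#6] is the SMARTS for an ether: an aliphatic oxygen bridging two carbons with no H on the oxygen.
Exactly one fragment in the molecule meets all constraints, giving 1 match.

1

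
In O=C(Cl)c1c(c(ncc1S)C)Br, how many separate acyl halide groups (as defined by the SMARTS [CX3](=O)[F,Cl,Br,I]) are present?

1

[CX3](=O)[F,Cl,Br,I] is the SMARTS for an acyl halide: a carbonyl carbon bonded to a halogen.
Exactly one fragment in the molecule meets all constraints, giving 1 match.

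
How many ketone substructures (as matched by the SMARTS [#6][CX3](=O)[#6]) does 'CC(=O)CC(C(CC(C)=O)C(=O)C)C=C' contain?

3

[#6][CX3](=O)[#6] is the SMARTS for a ketone: a carbonyl carbon (no H) flanked by two carbons.
The molecule carries 3 separate instances of an acetyl/ketone group (-C(=O)CH3) meeting every constraint; each maps to a distinct set of atoms, giving 3 matches.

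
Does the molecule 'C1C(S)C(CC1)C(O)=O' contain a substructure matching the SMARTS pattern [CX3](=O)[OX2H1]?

The pattern [CX3](=O)[OX2H1] describes an sp2 carbon double-bonded to O and single-bonded to an -OH oxygen — a carboxylic acid.
The molecule carries a carboxylic acid group (-C(=O)OH), whose atoms satisfy every constraint of the query, so the pattern matches.

Yes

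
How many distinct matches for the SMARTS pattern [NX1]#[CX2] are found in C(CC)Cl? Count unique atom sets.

0

[NX1]#[CX2] is the SMARTS for a nitrile: a nitrogen triple-bonded to a two-connected carbon.
No fragment in the molecule satisfies every constraint, giving 0 matches.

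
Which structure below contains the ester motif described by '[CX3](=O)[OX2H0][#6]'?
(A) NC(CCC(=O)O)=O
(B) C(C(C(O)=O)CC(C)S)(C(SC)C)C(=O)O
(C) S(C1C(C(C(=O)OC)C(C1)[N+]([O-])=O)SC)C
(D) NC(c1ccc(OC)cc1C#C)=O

C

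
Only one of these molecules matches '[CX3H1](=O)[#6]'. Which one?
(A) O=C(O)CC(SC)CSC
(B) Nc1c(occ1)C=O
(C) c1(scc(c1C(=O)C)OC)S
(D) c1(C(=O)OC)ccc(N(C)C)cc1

[CX3H1](=O)[#6] describes an sp2 carbon with one H, double-bonded to O and single-bonded to carbon (an aldehyde).
(A) has a carboxylic acid group (-C(=O)OH) but the carbonyl carbon has H0 and is bonded to O, not H1.
(B) contains an aldehyde (-CHO), which satisfies every atom and bond constraint.
(C) has an acetyl/ketone group (-C(=O)CH3) but the carbonyl carbon has H0 (two carbon neighbours), not H1.
(D) has a methyl-ester group (-C(=O)OCH3) but the carbonyl carbon has H0, not H1.
So the answer is (B).

B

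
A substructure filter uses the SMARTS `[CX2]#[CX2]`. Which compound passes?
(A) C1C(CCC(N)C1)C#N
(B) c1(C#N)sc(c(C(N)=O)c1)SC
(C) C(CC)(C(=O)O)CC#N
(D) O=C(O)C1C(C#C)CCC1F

[CX2]#[CX2] describes a carbon-carbon triple bond (an alkyne).
(A) has a nitrile (-C#N) but the triple bond is C#N, not C#C.
(B) has a nitrile (-C#N) but the triple bond is C#N, not C#C.
(C) has a nitrile (-C#N) but the triple bond is C#N, not C#C.
(D) contains an ethynyl group (-C#CH), which satisfies every atom and bond constraint.
So the answer is (D).

D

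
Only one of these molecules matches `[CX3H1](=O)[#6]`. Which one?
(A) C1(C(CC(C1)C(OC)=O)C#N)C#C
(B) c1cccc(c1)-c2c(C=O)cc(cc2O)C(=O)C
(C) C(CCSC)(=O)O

B

[CX3H1](=O)[#6] describes an sp2 carbon with one H, double-bonded to O and single-bonded to carbon (an aldehyde).
(A) has a methyl-ester group (-C(=O)OCH3) but the carbonyl carbon has H0, not H1.
(B) contains an aldehyde (-CHO), which satisfies every atom and bond constraint.
(C) has a carboxylic acid group (-C(=O)OH) but the carbonyl carbon has H0 and is bonded to O, not H1.
So the answer is (B).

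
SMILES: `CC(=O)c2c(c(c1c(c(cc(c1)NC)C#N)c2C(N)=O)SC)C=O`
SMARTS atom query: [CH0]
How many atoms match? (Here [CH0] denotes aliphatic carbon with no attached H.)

3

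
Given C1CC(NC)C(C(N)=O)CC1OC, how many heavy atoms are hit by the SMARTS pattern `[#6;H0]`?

The query [#6;H0] means: any carbon with no attached hydrogen.
Check the 13 heavy atoms by environment: 3× C (H1) → no; 3× C (H2) → no; 1× N (H1) → no; 2× C (H3) → no; 1× C (H0) → match; 2× O (H0) → no; 1× N (H2) → no.
That gives 1 matching atom.

1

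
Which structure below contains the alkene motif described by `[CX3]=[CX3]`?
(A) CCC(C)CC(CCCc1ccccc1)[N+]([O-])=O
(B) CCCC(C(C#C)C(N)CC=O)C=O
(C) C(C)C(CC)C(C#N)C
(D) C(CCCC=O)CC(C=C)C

D

[CX3]=[CX3] describes a non-aromatic C=C double bond between two sp2 carbons (an alkene).
(A) has an ethyl group (-CH2CH3) but its C-C bond is a single bond between CX4 carbons, not CX3=CX3.
(B) has an ethynyl group (-C#CH) but the C-C bond is a triple bond, not a double bond.
(C) has an ethyl group (-CH2CH3) but its C-C bond is a single bond between CX4 carbons, not CX3=CX3.
(D) contains a vinyl group (-CH=CH2), which satisfies every atom and bond constraint.
So the answer is (D).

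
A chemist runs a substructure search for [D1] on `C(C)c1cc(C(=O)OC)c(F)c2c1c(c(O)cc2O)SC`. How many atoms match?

7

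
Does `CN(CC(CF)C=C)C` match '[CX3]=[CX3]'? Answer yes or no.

Yes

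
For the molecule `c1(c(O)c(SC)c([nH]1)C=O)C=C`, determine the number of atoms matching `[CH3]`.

1

The query [CH3] means: aliphatic carbon with exactly three hydrogens.
Check the 12 heavy atoms by environment: 1× n (aromatic, H1) → no; 4× c (aromatic, H0) → no; 2× C (H1) → no; 1× C (H2) → no; 1× S (H0) → no; 1× C (H3) → match; 1× O (H0) → no; 1× O (H1) → no.
That gives 1 matching atom.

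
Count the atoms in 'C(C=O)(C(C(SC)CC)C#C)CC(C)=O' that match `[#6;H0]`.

2

Check the 15 heavy atoms by environment: 2× C (H2) → no; 5× C (H1) → no; 3× C (H3) → no; 2× C (H0) → match; 2× O (H0) → no; 1× S (H0) → no.
That gives 2 matching atoms.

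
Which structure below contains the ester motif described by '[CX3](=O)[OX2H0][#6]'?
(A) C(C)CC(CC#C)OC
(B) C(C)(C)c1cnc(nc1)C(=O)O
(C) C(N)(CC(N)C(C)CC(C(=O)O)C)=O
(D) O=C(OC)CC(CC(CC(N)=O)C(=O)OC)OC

[CX3](=O)[OX2H0][#6] describes a carbonyl carbon bonded to an oxygen that is itself bonded to carbon (no H on that O) (an ester).
(A) has a methoxy ether (-OCH3) but the ether oxygen is not adjacent to a C=O carbon.
(B) has a carboxylic acid group (-C(=O)OH) but the singly-bonded O carries H (OX2H1, not H0).
(C) has a carboxylic acid group (-C(=O)OH) but the singly-bonded O carries H (OX2H1, not H0).
(D) contains a methyl-ester group (-C(=O)OCH3), which satisfies every atom and bond constraint.
So the answer is (D).

D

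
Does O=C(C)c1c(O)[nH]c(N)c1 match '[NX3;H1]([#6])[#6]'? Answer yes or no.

The pattern [NX3;H1]([#6])[#6] describes a trivalent nitrogen with one H, bonded to two carbons — a secondary amine.
The closest candidate here is a primary amino group (-NH2), but the nitrogen has H2 and only one carbon neighbour. No other fragment satisfies the full query, so there is no match.

No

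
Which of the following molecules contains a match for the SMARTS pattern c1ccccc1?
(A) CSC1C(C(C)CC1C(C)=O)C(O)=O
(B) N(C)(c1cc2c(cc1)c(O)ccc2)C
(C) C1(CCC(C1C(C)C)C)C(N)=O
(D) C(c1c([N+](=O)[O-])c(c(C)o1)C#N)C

B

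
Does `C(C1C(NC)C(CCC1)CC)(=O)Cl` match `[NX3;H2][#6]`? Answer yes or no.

No

The pattern [NX3;H2][#6] describes a trivalent nitrogen with two H attached to carbon — a primary amine.
The closest candidate here is an N-methylamino group (-NHCH3), but the nitrogen bears two carbons and only one H (H1), not H2. No other fragment satisfies the full query, so there is no match.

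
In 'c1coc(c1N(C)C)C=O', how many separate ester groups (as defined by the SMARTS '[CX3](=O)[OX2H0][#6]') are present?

[CX3](=O)[OX2H0][#6] is the SMARTS for an ester: a carbonyl carbon bonded to an oxygen that is itself bonded to carbon (no H on that O).
No fragment in the molecule satisfies every constraint, giving 0 matches.

0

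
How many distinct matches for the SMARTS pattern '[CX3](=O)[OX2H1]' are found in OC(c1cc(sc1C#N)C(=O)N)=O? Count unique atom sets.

1

[CX3](=O)[OX2H1] is the SMARTS for a carboxylic acid: an sp2 carbon double-bonded to O and single-bonded to an -OH oxygen.
Exactly one fragment in the molecule meets all constraints, giving 1 match.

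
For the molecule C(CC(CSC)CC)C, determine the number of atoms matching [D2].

5

The query [D2] means: atom with exactly two heavy-atom neighbours.
Check the 9 heavy atoms by environment: 4× C (D2) → match; 1× C (D3) → no; 3× C (D1) → no; 1× S (D2) → match.
Summing the matching environments: 4 + 1 = 5 matching atoms.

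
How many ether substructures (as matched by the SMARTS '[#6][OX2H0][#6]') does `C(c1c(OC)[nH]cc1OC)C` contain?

2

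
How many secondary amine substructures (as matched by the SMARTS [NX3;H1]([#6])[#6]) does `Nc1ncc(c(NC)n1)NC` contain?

2

[NX3;H1]([#6])[#6] is the SMARTS for a secondary amine: a trivalent nitrogen with one H, bonded to two carbons.
The molecule carries 2 separate instances of an N-methylamino group (-NHCH3) meeting every constraint; each maps to a distinct set of atoms, giving 2 matches.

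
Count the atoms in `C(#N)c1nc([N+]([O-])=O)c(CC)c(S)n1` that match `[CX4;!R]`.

2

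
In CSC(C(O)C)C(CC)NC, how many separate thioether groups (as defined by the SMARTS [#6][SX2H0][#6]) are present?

[#6][SX2H0][#6] is the SMARTS for a thioether: an aliphatic sulfur bridging two carbons with no H on the sulfur.
Exactly one fragment in the molecule meets all constraints, giving 1 match.

1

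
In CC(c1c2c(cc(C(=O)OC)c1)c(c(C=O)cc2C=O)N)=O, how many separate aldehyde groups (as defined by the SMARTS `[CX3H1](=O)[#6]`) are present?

2

[CX3H1](=O)[#6] is the SMARTS for an aldehyde: an sp2 carbon with one H, double-bonded to O and single-bonded to carbon.
The molecule carries 2 separate instances of an aldehyde (-CHO) meeting every constraint; each maps to a distinct set of atoms, giving 2 matches.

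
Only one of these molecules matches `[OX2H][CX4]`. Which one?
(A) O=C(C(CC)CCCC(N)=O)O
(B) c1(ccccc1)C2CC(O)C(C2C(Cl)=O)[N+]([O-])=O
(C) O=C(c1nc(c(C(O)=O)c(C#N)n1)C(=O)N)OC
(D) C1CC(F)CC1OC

B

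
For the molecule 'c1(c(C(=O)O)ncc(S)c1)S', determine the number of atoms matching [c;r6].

5

Check the 11 heavy atoms by environment: 1× n (aromatic, in 6-ring) → no; 5× c (aromatic, in 6-ring) → match; 2× S (acyclic) → no; 1× C (acyclic) → no; 2× O (acyclic) → no.
That gives 5 matching atoms.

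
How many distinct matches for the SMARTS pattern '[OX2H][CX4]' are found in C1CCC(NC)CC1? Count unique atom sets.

[OX2H][CX4] is the SMARTS for an aliphatic alcohol: a hydroxyl oxygen bound to an sp3 (X4) carbon.
No fragment in the molecule satisfies every constraint, giving 0 matches.

0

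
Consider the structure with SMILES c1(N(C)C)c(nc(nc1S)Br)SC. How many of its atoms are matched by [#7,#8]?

The query [#7,#8] means: nitrogen or oxygen (comma = OR).
Check the 13 heavy atoms by environment: 2× n (aromatic) → match; 4× c (aromatic) → no; 1× N → match; 3× C → no; 1× Br → no; 2× S → no.
Summing the matching environments: 2 + 1 = 3 matching atoms.

3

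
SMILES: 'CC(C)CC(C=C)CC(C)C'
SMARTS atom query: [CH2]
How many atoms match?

3

The query [CH2] means: aliphatic carbon with exactly two hydrogens.
Check the 11 heavy atoms by environment: 3× C (H2) → match; 4× C (H1) → no; 4× C (H3) → no.
That gives 3 matching atoms.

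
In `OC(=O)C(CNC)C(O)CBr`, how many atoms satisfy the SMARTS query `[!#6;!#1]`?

5

The query [!#6;!#1] means: not carbon and not hydrogen — any heteroatom.
Check the 11 heavy atoms by environment: 6× C → no; 1× Br → match; 1× N → match; 3× O → match.
Summing the matching environments: 1 + 1 + 3 = 5 matching atoms.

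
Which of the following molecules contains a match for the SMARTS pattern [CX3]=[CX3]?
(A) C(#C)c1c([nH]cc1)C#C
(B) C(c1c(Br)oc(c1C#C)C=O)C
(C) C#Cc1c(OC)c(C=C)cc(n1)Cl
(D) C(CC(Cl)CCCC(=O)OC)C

C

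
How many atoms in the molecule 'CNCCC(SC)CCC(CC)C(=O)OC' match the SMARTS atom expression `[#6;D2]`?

Check the 16 heavy atoms by environment: 5× C (D2) → match; 3× C (D3) → no; 4× C (D1) → no; 1× N (D2) → no; 1× O (D1) → no; 1× O (D2) → no; 1× S (D2) → no.
That gives 5 matching atoms.

5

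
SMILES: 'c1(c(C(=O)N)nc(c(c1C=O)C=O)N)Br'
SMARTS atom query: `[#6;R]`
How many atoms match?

5

The query [#6;R] means: carbon that is part of a ring.
Check the 15 heavy atoms by environment: 1× n (aromatic, in 6-ring) → no; 5× c (aromatic, in 6-ring) → match; 2× N (acyclic) → no; 3× C (acyclic) → no; 3× O (acyclic) → no; 1× Br (acyclic) → no.
That gives 5 matching atoms.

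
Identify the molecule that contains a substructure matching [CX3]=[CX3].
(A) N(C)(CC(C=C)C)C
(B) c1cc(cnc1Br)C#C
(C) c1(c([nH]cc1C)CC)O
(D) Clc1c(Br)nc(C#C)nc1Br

[CX3]=[CX3] describes a non-aromatic C=C double bond between two sp2 carbons (an alkene).
(A) contains a vinyl group (-CH=CH2), which satisfies every atom and bond constraint.
(B) has an ethynyl group (-C#CH) but the C-C bond is a triple bond, not a double bond.
(C) has an ethyl group (-CH2CH3) but its C-C bond is a single bond between CX4 carbons, not CX3=CX3.
(D) has an ethynyl group (-C#CH) but the C-C bond is a triple bond, not a double bond.
So the answer is (A).

A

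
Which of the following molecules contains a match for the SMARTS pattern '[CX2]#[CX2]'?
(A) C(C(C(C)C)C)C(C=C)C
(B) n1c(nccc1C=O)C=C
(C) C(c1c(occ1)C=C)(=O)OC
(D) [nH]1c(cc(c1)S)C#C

D

[CX2]#[CX2] describes a carbon-carbon triple bond (an alkyne).
(A) has a vinyl group (-CH=CH2) but the C=C is a double bond; both carbons are CX3, not CX2.
(B) has a vinyl group (-CH=CH2) but the C=C is a double bond; both carbons are CX3, not CX2.
(C) has a vinyl group (-CH=CH2) but the C=C is a double bond; both carbons are CX3, not CX2.
(D) contains an ethynyl group (-C#CH), which satisfies every atom and bond constraint.
So the answer is (D).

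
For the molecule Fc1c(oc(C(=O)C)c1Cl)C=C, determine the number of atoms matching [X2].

1

The query [X2] means: any atom with exactly two total connections (bonds + H).
Check the 12 heavy atoms by environment: 1× o (aromatic, X2) → match; 4× c (aromatic, X3) → no; 1× F (X1) → no; 3× C (X3) → no; 1× O (X1) → no; 1× C (X4) → no; 1× Cl (X1) → no.
That gives 1 matching atom.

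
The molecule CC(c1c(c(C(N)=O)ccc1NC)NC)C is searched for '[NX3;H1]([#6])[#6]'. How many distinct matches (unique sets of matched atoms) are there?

[NX3;H1]([#6])[#6] is the SMARTS for a secondary amine: a trivalent nitrogen with one H, bonded to two carbons.
The molecule carries 2 separate instances of an N-methylamino group (-NHCH3) meeting every constraint; each maps to a distinct set of atoms, giving 2 matches.

2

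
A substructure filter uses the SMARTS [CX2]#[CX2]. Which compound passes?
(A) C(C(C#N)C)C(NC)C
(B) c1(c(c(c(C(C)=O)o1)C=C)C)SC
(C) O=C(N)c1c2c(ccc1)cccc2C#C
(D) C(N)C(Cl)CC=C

C

[CX2]#[CX2] describes a carbon-carbon triple bond (an alkyne).
(A) has a nitrile (-C#N) but the triple bond is C#N, not C#C.
(B) has a vinyl group (-CH=CH2) but the C=C is a double bond; both carbons are CX3, not CX2.
(C) contains an ethynyl group (-C#CH), which satisfies every atom and bond constraint.
(D) has a vinyl group (-CH=CH2) but the C=C is a double bond; both carbons are CX3, not CX2.
So the answer is (C).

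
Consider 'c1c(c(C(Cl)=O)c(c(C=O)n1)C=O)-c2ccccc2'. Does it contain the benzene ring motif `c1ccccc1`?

The pattern c1ccccc1 describes six aromatic carbons in a ring — a benzene ring.
The molecule carries a phenyl ring, whose atoms satisfy every constraint of the query, so the pattern matches.

Yes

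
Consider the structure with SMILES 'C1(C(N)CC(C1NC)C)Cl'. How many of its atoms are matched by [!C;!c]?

3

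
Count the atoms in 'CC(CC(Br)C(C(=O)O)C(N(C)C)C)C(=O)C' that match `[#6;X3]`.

2

The query [#6;X3] means: any carbon (aromatic or not) with three total connections.
Check the 17 heavy atoms by environment: 10× C (X4) → no; 2× C (X3) → match; 2× O (X1) → no; 1× O (X2) → no; 1× Br (X1) → no; 1× N (X3) → no.
That gives 2 matching atoms.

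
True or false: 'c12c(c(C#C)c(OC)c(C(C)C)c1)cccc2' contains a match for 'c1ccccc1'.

The pattern c1ccccc1 describes six aromatic carbons in a ring — a benzene ring.
The required atom environment is present in the molecule, so the pattern matches.

True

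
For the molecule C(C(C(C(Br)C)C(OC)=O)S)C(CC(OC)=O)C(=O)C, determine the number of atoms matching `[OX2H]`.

The query [OX2H] means: aliphatic oxygen with two connections, one of which is H — an -OH oxygen.
Check the 20 heavy atoms by environment: 4× C (H3, X4) → no; 4× C (H1, X4) → no; 2× C (H2, X4) → no; 3× C (H0, X3) → no; 3× O (H0, X1) → no; 2× O (H0, X2) → no; 1× S (H1, X2) → no; 1× Br (H0, X1) → no.
No environment satisfies the query, so 0 matching atoms.

0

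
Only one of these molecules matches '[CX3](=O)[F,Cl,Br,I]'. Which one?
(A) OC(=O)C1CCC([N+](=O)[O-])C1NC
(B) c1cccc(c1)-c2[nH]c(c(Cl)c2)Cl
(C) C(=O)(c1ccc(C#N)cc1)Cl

[CX3](=O)[F,Cl,Br,I] describes a carbonyl carbon bonded to a halogen (an acyl halide).
(A) has a carboxylic acid group (-C(=O)OH) but the carbonyl is bonded to -OH, not to a halogen.
(B) has a chloro substituent but the Cl is not on a carbonyl carbon.
(C) contains an acyl chloride (-C(=O)Cl), which satisfies every atom and bond constraint.
So the answer is (C).

C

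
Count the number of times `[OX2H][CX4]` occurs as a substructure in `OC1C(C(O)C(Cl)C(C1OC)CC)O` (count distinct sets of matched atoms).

3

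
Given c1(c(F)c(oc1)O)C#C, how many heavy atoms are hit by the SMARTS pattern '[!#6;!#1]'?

The query [!#6;!#1] means: not carbon and not hydrogen — any heteroatom.
Check the 9 heavy atoms by environment: 1× o (aromatic) → match; 4× c (aromatic) → no; 2× C → no; 1× F → match; 1× O → match.
Summing the matching environments: 1 + 1 + 1 = 3 matching atoms.

3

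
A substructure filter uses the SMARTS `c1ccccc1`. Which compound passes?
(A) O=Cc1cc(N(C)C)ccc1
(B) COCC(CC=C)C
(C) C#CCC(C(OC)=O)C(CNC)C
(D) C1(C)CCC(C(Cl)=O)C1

A

c1ccccc1 describes six aromatic carbons in a ring (a benzene ring).
(A) contains the required atom environment, so the pattern matches.
(B) has a methyl group (-CH3) but no six-membered all-carbon aromatic ring is present.
(C) has a methyl group (-CH3) but no six-membered all-carbon aromatic ring is present.
(D) has a methyl group (-CH3) but no six-membered all-carbon aromatic ring is present.
So the answer is (A).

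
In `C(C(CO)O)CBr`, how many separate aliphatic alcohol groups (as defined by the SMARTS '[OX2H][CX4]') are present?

[OX2H][CX4] is the SMARTS for an aliphatic alcohol: a hydroxyl oxygen bound to an sp3 (X4) carbon.
The molecule carries 2 separate instances of a hydroxyl group (-OH) meeting every constraint; each maps to a distinct set of atoms, giving 2 matches.

2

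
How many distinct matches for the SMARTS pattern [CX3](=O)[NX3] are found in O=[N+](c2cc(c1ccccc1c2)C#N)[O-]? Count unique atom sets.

0

[CX3](=O)[NX3] is the SMARTS for an amide: a carbonyl carbon bonded to a trivalent nitrogen.
The molecule has a nitrile (-C#N), but the nitrile N is NX1 (triple-bonded), not NX3; nothing else fits, so there are 0 matches.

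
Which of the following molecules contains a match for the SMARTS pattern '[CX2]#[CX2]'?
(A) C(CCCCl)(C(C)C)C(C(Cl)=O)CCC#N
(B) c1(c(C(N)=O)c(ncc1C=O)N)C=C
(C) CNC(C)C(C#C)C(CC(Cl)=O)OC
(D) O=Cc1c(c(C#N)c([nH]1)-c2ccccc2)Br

[CX2]#[CX2] describes a carbon-carbon triple bond (an alkyne).
(A) has a nitrile (-C#N) but the triple bond is C#N, not C#C.
(B) has a vinyl group (-CH=CH2) but the C=C is a double bond; both carbons are CX3, not CX2.
(C) contains an ethynyl group (-C#CH), which satisfies every atom and bond constraint.
(D) has a nitrile (-C#N) but the triple bond is C#N, not C#C.
So the answer is (C).

C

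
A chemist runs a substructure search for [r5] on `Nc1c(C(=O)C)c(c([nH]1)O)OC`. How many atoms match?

5

The query [r5] means: r5 matches atoms in a five-membered ring.
Check the 12 heavy atoms by environment: 1× n (aromatic, in 5-ring) → match; 4× c (aromatic, in 5-ring) → match; 1× N (acyclic) → no; 3× O (acyclic) → no; 3× C (acyclic) → no.
Summing the matching environments: 1 + 4 = 5 matching atoms.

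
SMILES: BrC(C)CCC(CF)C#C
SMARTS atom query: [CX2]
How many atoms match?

2

The query [CX2] means: C with X2: aliphatic carbon with exactly 2 total connections.
Check the 10 heavy atoms by environment: 6× C (X4) → no; 1× Br (X1) → no; 2× C (X2) → match; 1× F (X1) → no.
That gives 2 matching atoms.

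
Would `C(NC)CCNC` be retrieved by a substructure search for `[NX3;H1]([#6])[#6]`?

The pattern [NX3;H1]([#6])[#6] describes a trivalent nitrogen with one H, bonded to two carbons — a secondary amine.
The molecule carries an N-methylamino group (-NHCH3), whose atoms satisfy every constraint of the query, so the pattern matches.

Yes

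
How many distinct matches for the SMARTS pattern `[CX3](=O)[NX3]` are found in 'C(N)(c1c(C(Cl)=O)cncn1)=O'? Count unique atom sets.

[CX3](=O)[NX3] is the SMARTS for an amide: a carbonyl carbon bonded to a trivalent nitrogen.
Exactly one fragment in the molecule meets all constraints, giving 1 match.

1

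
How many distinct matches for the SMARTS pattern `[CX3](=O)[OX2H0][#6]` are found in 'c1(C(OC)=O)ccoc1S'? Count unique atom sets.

1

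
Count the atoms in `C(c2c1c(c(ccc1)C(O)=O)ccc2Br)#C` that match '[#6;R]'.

10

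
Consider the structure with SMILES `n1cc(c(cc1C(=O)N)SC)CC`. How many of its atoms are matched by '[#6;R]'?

The query [#6;R] means: carbon that is part of a ring.
Check the 13 heavy atoms by environment: 1× n (aromatic, in 6-ring) → no; 5× c (aromatic, in 6-ring) → match; 4× C (acyclic) → no; 1× S (acyclic) → no; 1× O (acyclic) → no; 1× N (acyclic) → no.
That gives 5 matching atoms.

5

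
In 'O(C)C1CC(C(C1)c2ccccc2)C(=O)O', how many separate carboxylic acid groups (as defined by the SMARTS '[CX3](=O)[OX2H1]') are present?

1

[CX3](=O)[OX2H1] is the SMARTS for a carboxylic acid: an sp2 carbon double-bonded to O and single-bonded to an -OH oxygen.
Exactly one fragment in the molecule meets all constraints, giving 1 match.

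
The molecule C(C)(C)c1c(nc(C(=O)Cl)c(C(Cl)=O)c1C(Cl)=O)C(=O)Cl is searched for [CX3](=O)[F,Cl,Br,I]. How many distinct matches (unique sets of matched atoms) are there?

4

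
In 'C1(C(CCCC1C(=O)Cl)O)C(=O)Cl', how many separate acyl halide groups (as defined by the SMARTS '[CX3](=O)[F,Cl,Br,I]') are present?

2

[CX3](=O)[F,Cl,Br,I] is the SMARTS for an acyl halide: a carbonyl carbon bonded to a halogen.
The molecule carries 2 separate instances of an acyl chloride (-C(=O)Cl) meeting every constraint; each maps to a distinct set of atoms, giving 2 matches.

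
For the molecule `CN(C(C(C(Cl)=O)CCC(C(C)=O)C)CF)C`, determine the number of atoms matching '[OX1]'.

2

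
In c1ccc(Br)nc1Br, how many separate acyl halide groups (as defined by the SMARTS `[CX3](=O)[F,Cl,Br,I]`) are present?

0

[CX3](=O)[F,Cl,Br,I] is the SMARTS for an acyl halide: a carbonyl carbon bonded to a halogen.
No fragment in the molecule satisfies every constraint, giving 0 matches.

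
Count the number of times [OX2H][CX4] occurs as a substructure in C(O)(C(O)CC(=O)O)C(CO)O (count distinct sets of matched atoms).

4

[OX2H][CX4] is the SMARTS for an aliphatic alcohol: a hydroxyl oxygen bound to an sp3 (X4) carbon.
The molecule carries 4 separate instances of a hydroxyl group (-OH) meeting every constraint; each maps to a distinct set of atoms, giving 4 matches.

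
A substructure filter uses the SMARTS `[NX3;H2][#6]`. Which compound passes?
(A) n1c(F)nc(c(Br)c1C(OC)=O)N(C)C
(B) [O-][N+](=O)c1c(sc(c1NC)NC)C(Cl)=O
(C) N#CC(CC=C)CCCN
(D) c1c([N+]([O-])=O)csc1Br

[NX3;H2][#6] describes a trivalent nitrogen with two H attached to carbon (a primary amine).
(A) has a dimethylamino group (-N(CH3)2) but the nitrogen has H0, not H2.
(B) has an N-methylamino group (-NHCH3) but the nitrogen bears two carbons and only one H (H1), not H2.
(C) contains a primary amino group (-NH2), which satisfies every atom and bond constraint.
(D) has a nitro group (-[N+](=O)[O-]) but the nitrogen is [N+] with no H, not NX3H2.
So the answer is (C).

C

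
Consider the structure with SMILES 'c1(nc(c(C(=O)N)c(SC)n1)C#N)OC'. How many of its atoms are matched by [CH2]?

0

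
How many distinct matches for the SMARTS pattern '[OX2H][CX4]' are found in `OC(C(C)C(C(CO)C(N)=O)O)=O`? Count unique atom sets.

[OX2H][CX4] is the SMARTS for an aliphatic alcohol: a hydroxyl oxygen bound to an sp3 (X4) carbon.
The molecule carries 2 separate instances of a hydroxyl group (-OH) meeting every constraint; each maps to a distinct set of atoms, giving 2 matches.

2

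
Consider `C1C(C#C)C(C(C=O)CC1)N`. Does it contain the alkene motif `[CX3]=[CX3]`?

No

The pattern [CX3]=[CX3] describes a non-aromatic C=C double bond between two sp2 carbons — an alkene.
The closest candidate here is an ethynyl group (-C#CH), but the C-C bond is a triple bond, not a double bond. No other fragment satisfies the full query, so there is no match.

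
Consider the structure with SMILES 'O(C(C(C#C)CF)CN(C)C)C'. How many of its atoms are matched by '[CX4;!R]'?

7

The query [CX4;!R] means: aliphatic carbon with four total connections, not in a ring.
Check the 12 heavy atoms by environment: 7× C (X4, acyclic) → match; 1× O (X2, acyclic) → no; 1× N (X3, acyclic) → no; 2× C (X2, acyclic) → no; 1× F (X1, acyclic) → no.
That gives 7 matching atoms.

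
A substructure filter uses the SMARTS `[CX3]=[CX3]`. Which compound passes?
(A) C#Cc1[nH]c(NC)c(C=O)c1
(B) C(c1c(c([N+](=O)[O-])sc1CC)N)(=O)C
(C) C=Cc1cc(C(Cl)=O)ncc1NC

C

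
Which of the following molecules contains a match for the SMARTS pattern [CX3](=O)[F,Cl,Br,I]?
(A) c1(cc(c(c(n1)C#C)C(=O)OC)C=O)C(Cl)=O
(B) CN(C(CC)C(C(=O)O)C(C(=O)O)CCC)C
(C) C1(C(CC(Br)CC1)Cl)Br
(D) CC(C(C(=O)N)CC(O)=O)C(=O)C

A

[CX3](=O)[F,Cl,Br,I] describes a carbonyl carbon bonded to a halogen (an acyl halide).
(A) contains an acyl chloride (-C(=O)Cl), which satisfies every atom and bond constraint.
(B) has a carboxylic acid group (-C(=O)OH) but the carbonyl is bonded to -OH, not to a halogen.
(C) has a chloro substituent but the Cl is not on a carbonyl carbon.
(D) has a carboxylic acid group (-C(=O)OH) but the carbonyl is bonded to -OH, not to a halogen.
So the answer is (A).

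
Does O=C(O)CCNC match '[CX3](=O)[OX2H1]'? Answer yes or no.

The pattern [CX3](=O)[OX2H1] describes an sp2 carbon double-bonded to O and single-bonded to an -OH oxygen — a carboxylic acid.
The molecule carries a carboxylic acid group (-C(=O)OH), whose atoms satisfy every constraint of the query, so the pattern matches.

Yes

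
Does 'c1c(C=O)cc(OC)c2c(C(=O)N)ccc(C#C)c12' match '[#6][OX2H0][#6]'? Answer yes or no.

Yes

The pattern [#6][OX2H0][#6] describes an aliphatic oxygen bridging two carbons with no H on the oxygen — an ether.
The molecule carries a methoxy ether (-OCH3), whose atoms satisfy every constraint of the query, so the pattern matches.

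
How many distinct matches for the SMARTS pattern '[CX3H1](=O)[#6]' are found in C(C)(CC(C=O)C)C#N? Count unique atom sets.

1

[CX3H1](=O)[#6] is the SMARTS for an aldehyde: an sp2 carbon with one H, double-bonded to O and single-bonded to carbon.
Exactly one fragment in the molecule meets all constraints, giving 1 match.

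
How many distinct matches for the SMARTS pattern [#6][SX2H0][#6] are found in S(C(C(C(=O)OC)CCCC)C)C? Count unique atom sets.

[#6][SX2H0][#6] is the SMARTS for a thioether: an aliphatic sulfur bridging two carbons with no H on the sulfur.
Exactly one fragment in the molecule meets all constraints, giving 1 match.

1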